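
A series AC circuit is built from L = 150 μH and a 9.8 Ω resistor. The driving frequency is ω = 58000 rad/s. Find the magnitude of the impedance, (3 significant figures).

13.1 Ω

X_L = ωL = 8.70 Ω
Z = 9.80 + j8.70 Ω
|Z| = √(9.80² + 8.70²) = 13.1 Ω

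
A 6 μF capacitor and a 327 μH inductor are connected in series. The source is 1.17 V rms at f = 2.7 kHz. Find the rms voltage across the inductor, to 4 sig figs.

1.518 V

ω = 2πf = 16960 rad/s
X_L = ωL = 5.547 Ω
X_C = 1/(ωC) = 9.824 Ω
Net reactance X = X_L − X_C = -4.277 Ω
Z = − j4.277 Ω
|Z| = √(0² + 4.277²) = 4.277 Ω
I = V/|Z| = 273.6 mA
V_L = I·|Z_L| = 0.2736 × 5.547 = 1.518 V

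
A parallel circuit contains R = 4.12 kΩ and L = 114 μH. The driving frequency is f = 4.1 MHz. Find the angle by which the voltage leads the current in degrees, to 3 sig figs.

ω = 2πf = 2.576e+07 rad/s
X_L = ωL = 2940 Ω
Parallel: admittances add. Y = 1/R + 1/(jωL)
Y = (0.000243 − j0.000341) S
|Y| = 0.000418 S → |Z| = 1/|Y| = 2390 Ω, ∠Z = −∠Y = 54.5°

54.5°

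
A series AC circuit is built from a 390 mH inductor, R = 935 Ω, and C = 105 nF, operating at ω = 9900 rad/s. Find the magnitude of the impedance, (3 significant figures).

X_L = ωL = 3860 Ω
X_C = 1/(ωC) = 962 Ω
Net reactance X = X_L − X_C = 2900 Ω
Z = 935 + j2900 Ω
|Z| = √(935² + 2900²) = 3050 Ω

3050 Ω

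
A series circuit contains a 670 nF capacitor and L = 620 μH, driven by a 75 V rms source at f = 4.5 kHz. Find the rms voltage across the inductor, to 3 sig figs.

37.3 V

ω = 2πf = 28270 rad/s
X_L = ωL = 17.5 Ω
X_C = 1/(ωC) = 52.8 Ω
Net reactance X = X_L − X_C = -35.3 Ω
Z = − j35.3 Ω
|Z| = √(0² + 35.3²) = 35.3 Ω
I = V/|Z| = 2.13 A
V_L = I·|Z_L| = 2.13 × 17.5 = 37.3 V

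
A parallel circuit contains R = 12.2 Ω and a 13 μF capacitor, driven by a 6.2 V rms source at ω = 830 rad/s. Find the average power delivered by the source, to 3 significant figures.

X_C = 1/(ωC) = 92.7 Ω
Parallel: admittances add. Y = 1/R + jωC
Y = (0.0820 + j0.0108) S
|Y| = 0.0827 S → |Z| = 1/|Y| = 12.1 Ω, ∠Z = −∠Y = -7.50°
I = V/|Z| = 513 mA
P = VI cos φ = 6.2 × 0.513 × cos(-7.50°) = 3.15 W

3.15 W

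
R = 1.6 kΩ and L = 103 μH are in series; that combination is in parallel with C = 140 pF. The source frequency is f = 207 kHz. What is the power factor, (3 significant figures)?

ω = 2πf = 1.301e+06 rad/s
X_L = ωL = 134 Ω
X_C = 1/(ωC) = 5490 Ω
Branch 1 (R+jX_L): Z₁ = 1600 + j134 Ω, |Z₁| = 1610 Ω
Branch 2 (−jX_C): Z₂ = −j5490 Ω
Parallel: Z = Z₁Z₂/(Z₁+Z₂), |Z| = 1580 Ω, ∠Z = -11.8°
cos φ = cos(-11.8°) = 0.979

0.979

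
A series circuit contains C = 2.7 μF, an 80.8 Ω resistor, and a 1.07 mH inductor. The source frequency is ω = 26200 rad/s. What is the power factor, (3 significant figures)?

0.986

X_L = ωL = 28.0 Ω
X_C = 1/(ωC) = 14.1 Ω
Net reactance X = X_L − X_C = 13.9 Ω
Z = 80.8 + j13.9 Ω
|Z| = √(80.8² + 13.9²) = 82.0 Ω
∠Z = arctan(13.9/80.8) = 9.76°
cos φ = cos(9.76°) = 0.986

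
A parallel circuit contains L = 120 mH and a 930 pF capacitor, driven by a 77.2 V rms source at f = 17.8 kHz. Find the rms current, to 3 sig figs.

2.28 mA

ω = 2πf = 111800 rad/s
X_L = ωL = 13400 Ω
X_C = 1/(ωC) = 9610 Ω
Parallel: admittances add. Y = 1/(jωL) + jωC
Y = (0 + j2.95e-05) S
|Y| = 2.95e-05 S → |Z| = 1/|Y| = 33900 Ω, ∠Z = −∠Y = -90.0°
I = V/|Z| = 77.2/33900 = 2.28 mA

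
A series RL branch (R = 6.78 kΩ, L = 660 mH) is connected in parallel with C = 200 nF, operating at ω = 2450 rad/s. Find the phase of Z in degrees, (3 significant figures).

-73.0°

X_L = ωL = 1620 Ω
X_C = 1/(ωC) = 2040 Ω
Branch 1 (R+jX_L): Z₁ = 6780 + j1620 Ω, |Z₁| = 6970 Ω
Branch 2 (−jX_C): Z₂ = −j2040 Ω
Parallel: Z = Z₁Z₂/(Z₁+Z₂), |Z| = 2090 Ω, ∠Z = -73.0°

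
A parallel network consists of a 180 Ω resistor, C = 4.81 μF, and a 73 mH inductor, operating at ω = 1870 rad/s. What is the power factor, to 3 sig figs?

0.958

X_L = ωL = 137 Ω
X_C = 1/(ωC) = 111 Ω
Parallel: admittances add. Y = 1/R + 1/(jωL) + jωC
Y = (0.00556 + j0.00167) S
|Y| = 0.00580 S → |Z| = 1/|Y| = 172 Ω, ∠Z = −∠Y = -16.7°
cos φ = cos(-16.7°) = 0.958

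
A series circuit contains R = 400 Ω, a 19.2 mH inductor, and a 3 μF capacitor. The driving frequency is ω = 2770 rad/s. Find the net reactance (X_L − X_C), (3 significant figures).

X_L = ωL = 53.2 Ω
X_C = 1/(ωC) = 120 Ω
X = 53.2 − 120 = -67.2 Ω

-67.2 Ω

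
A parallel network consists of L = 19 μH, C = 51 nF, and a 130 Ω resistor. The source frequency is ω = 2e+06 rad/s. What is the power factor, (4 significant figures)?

X_L = ωL = 38.00 Ω
X_C = 1/(ωC) = 9.804 Ω
Parallel: admittances add. Y = 1/R + 1/(jωL) + jωC
Y = (0.007692 + j0.07568) S
|Y| = 0.07607 S → |Z| = 1/|Y| = 13.15 Ω, ∠Z = −∠Y = -84.20°
cos φ = cos(-84.20°) = 0.1011

0.1011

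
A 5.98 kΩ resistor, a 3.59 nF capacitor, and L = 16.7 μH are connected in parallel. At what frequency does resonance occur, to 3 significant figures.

650 kHz

ω₀ = 1/√(LC) = 1/√(1.67e-05 × 3.59e-09) = 4.084e+06 rad/s
f₀ = ω₀/(2π) = 650 kHz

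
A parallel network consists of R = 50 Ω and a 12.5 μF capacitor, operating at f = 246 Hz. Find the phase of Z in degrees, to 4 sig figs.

-44.01°

ω = 2πf = 1546 rad/s
X_C = 1/(ωC) = 51.76 Ω
Parallel: admittances add. Y = 1/R + jωC
Y = (0.02000 + j0.01932) S
|Y| = 0.02781 S → |Z| = 1/|Y| = 35.96 Ω, ∠Z = −∠Y = -44.01°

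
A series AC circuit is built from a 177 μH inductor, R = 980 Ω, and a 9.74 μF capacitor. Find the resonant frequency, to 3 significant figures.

ω₀ = 1/√(LC) = 1/√(0.000177 × 9.74e-06) = 24080 rad/s
f₀ = ω₀/(2π) = 3.83 kHz

3.83 kHz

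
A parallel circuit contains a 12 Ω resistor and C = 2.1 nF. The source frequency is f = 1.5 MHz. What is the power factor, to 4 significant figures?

0.9729

ω = 2πf = 9.425e+06 rad/s
X_C = 1/(ωC) = 50.53 Ω
Parallel: admittances add. Y = 1/R + jωC
Y = (0.08333 + j0.01979) S
|Y| = 0.08565 S → |Z| = 1/|Y| = 11.68 Ω, ∠Z = −∠Y = -13.36°
cos φ = cos(-13.36°) = 0.9729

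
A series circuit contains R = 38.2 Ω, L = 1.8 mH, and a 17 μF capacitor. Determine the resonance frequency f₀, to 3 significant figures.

910 Hz

ω₀ = 1/√(LC) = 1/√(0.0018 × 1.7e-05) = 5717 rad/s
f₀ = ω₀/(2π) = 910 Hz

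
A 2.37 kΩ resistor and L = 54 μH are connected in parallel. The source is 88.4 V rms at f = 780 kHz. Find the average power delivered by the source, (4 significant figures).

ω = 2πf = 4.901e+06 rad/s
X_L = ωL = 264.6 Ω
Parallel: admittances add. Y = 1/R + 1/(jωL)
Y = (0.0004219 − j0.003779) S
|Y| = 0.003802 S → |Z| = 1/|Y| = 263.0 Ω, ∠Z = −∠Y = 83.63°
I = V/|Z| = 336.1 mA
P = VI cos φ = 88.4 × 0.3361 × cos(83.63°) = 3.297 W

3.297 W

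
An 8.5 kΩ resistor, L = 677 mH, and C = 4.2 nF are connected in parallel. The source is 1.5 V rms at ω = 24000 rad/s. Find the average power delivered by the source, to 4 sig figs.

X_L = ωL = 16250 Ω
X_C = 1/(ωC) = 9921 Ω
Parallel: admittances add. Y = 1/R + 1/(jωL) + jωC
Y = (0.0001176 + j3.925e-05) S
|Y| = 0.0001240 S → |Z| = 1/|Y| = 8063 Ω, ∠Z = −∠Y = -18.45°
I = V/|Z| = 186.0 μA
P = VI cos φ = 1.5 × 0.0001860 × cos(-18.45°) = 264.7 μW

264.7 μW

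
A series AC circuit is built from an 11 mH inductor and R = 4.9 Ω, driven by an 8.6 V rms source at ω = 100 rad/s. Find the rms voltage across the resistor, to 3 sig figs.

X_L = ωL = 1.10 Ω
Z = 4.90 + j1.10 Ω
|Z| = √(4.90² + 1.10²) = 5.02 Ω
I = V/|Z| = 1.71 A
V_R = I·|Z_R| = 1.71 × 4.90 = 8.39 V

8.39 V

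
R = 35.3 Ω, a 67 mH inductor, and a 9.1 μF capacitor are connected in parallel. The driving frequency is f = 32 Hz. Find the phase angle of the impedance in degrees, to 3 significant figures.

68.6°

ω = 2πf = 201.1 rad/s
X_L = ωL = 13.5 Ω
X_C = 1/(ωC) = 547 Ω
Parallel: admittances add. Y = 1/R + 1/(jωL) + jωC
Y = (0.0283 − j0.0724) S
|Y| = 0.0777 S → |Z| = 1/|Y| = 12.9 Ω, ∠Z = −∠Y = 68.6°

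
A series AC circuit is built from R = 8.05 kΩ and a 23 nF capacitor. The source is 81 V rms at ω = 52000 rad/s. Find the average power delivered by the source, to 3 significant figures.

806 mW

X_C = 1/(ωC) = 836 Ω
Z = 8050 − j836 Ω
|Z| = √(8050² + 836²) = 8090 Ω
∠Z = arctan(-836/8050) = -5.93°
I = V/|Z| = 10.0 mA
P = VI cos φ = 81 × 0.0100 × cos(-5.93°) = 806 mW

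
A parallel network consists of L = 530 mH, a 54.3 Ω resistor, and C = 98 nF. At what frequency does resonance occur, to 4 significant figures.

698.3 Hz

ω₀ = 1/√(LC) = 1/√(0.53 × 9.8e-08) = 4388 rad/s
f₀ = ω₀/(2π) = 698.3 Hz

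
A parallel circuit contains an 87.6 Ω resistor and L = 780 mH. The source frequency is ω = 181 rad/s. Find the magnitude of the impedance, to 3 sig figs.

74.4 Ω

X_L = ωL = 141 Ω
Parallel: admittances add. Y = 1/R + 1/(jωL)
Y = (0.0114 − j0.00708) S
|Y| = 0.0134 S → |Z| = 1/|Y| = 74.4 Ω, ∠Z = −∠Y = 31.8°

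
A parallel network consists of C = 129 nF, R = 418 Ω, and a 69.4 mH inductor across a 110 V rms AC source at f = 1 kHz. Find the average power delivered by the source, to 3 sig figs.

28.9 W

ω = 2πf = 6283 rad/s
X_L = ωL = 436 Ω
X_C = 1/(ωC) = 1230 Ω
Parallel: admittances add. Y = 1/R + 1/(jωL) + jωC
Y = (0.00239 − j0.00148) S
|Y| = 0.00281 S → |Z| = 1/|Y| = 355 Ω, ∠Z = −∠Y = 31.8°
I = V/|Z| = 310 mA
P = VI cos φ = 110 × 0.310 × cos(31.8°) = 28.9 W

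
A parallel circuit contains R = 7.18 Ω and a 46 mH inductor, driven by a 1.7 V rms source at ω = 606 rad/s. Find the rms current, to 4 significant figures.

244.5 mA

X_L = ωL = 27.88 Ω
Parallel: admittances add. Y = 1/R + 1/(jωL)
Y = (0.1393 − j0.03587) S
|Y| = 0.1438 S → |Z| = 1/|Y| = 6.953 Ω, ∠Z = −∠Y = 14.44°
I = V/|Z| = 1.7/6.953 = 244.5 mA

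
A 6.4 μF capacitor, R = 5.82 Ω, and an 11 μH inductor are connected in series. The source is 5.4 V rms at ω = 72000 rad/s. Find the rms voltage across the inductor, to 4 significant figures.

X_L = ωL = 0.7920 Ω
X_C = 1/(ωC) = 2.170 Ω
Net reactance X = X_L − X_C = -1.378 Ω
Z = 5.820 − j1.378 Ω
|Z| = √(5.820² + 1.378²) = 5.981 Ω
I = V/|Z| = 902.9 mA
V_L = I·|Z_L| = 0.9029 × 0.7920 = 0.7151 V

0.7151 V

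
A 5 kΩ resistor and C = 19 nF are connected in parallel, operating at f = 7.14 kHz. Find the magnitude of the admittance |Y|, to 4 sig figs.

ω = 2πf = 44860 rad/s
X_C = 1/(ωC) = 1173 Ω
Parallel: admittances add. Y = 1/R + jωC
Y = (0.0002000 + j0.0008524) S
|Y| = 0.0008755 S → |Z| = 1/|Y| = 1142 Ω, ∠Z = −∠Y = -76.80°

875.5 μS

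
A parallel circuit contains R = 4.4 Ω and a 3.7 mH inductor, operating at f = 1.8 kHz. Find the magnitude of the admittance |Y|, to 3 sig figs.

ω = 2πf = 11310 rad/s
X_L = ωL = 41.8 Ω
Parallel: admittances add. Y = 1/R + 1/(jωL)
Y = (0.227 − j0.0239) S
|Y| = 0.229 S → |Z| = 1/|Y| = 4.38 Ω, ∠Z = −∠Y = 6.00°

229 mS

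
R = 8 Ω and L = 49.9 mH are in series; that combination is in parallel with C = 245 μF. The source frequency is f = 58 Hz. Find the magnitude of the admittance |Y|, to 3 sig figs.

ω = 2πf = 364.4 rad/s
X_L = ωL = 18.2 Ω
X_C = 1/(ωC) = 11.2 Ω
Branch 1 (R+jX_L): Z₁ = 8.00 + j18.2 Ω, |Z₁| = 19.9 Ω
Branch 2 (−jX_C): Z₂ = −j11.2 Ω
Parallel: Z = Z₁Z₂/(Z₁+Z₂), |Z| = 21.0 Ω, ∠Z = -64.9°
|Y| = 1/|Z| = 47.7 mS

47.7 mS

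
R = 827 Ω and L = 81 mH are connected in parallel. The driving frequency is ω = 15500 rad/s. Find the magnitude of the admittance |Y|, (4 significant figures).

X_L = ωL = 1256 Ω
Parallel: admittances add. Y = 1/R + 1/(jωL)
Y = (0.001209 − j0.0007965) S
|Y| = 0.001448 S → |Z| = 1/|Y| = 690.6 Ω, ∠Z = −∠Y = 33.37°

1.448 mS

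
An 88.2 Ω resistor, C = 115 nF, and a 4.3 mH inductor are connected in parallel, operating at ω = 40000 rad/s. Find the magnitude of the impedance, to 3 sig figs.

87.7 Ω

X_L = ωL = 172 Ω
X_C = 1/(ωC) = 217 Ω
Parallel: admittances add. Y = 1/R + 1/(jωL) + jωC
Y = (0.0113 − j0.00121) S
|Y| = 0.0114 S → |Z| = 1/|Y| = 87.7 Ω, ∠Z = −∠Y = 6.11°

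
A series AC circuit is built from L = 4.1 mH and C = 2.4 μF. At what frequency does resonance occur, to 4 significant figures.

1.604 kHz

ω₀ = 1/√(LC) = 1/√(0.0041 × 2.4e-06) = 10080 rad/s
f₀ = ω₀/(2π) = 1.604 kHz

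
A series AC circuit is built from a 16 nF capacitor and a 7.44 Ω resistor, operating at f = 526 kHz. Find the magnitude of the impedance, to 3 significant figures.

20.3 Ω

ω = 2πf = 3.305e+06 rad/s
X_C = 1/(ωC) = 18.9 Ω
Z = 7.44 − j18.9 Ω
|Z| = √(7.44² + 18.9²) = 20.3 Ω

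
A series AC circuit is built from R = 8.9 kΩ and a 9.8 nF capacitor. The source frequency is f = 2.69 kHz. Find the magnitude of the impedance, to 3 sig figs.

ω = 2πf = 16900 rad/s
X_C = 1/(ωC) = 6040 Ω
Z = 8900 − j6040 Ω
|Z| = √(8900² + 6040²) = 10800 Ω

10800 Ω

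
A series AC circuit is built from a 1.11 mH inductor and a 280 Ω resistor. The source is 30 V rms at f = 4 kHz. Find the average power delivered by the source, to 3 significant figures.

3.18 W

ω = 2πf = 25130 rad/s
X_L = ωL = 27.9 Ω
Z = 280 + j27.9 Ω
|Z| = √(280² + 27.9²) = 281 Ω
∠Z = arctan(27.9/280) = 5.69°
I = V/|Z| = 107 mA
P = VI cos φ = 30 × 0.107 × cos(5.69°) = 3.18 W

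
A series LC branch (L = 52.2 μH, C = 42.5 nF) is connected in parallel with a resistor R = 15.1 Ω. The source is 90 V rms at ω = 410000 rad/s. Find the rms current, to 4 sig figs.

X_L = ωL = 21.40 Ω
X_C = 1/(ωC) = 57.39 Ω
Branch 1: Z₁ = R = 15.10 Ω
Branch 2 (series LC): Z₂ = j(X_L − X_C) = −j35.99 Ω
Parallel: Z = Z₁Z₂/(Z₁+Z₂), |Z| = 13.92 Ω, ∠Z = -22.76°
I = V/|Z| = 90/13.92 = 6.464 A

6.464 A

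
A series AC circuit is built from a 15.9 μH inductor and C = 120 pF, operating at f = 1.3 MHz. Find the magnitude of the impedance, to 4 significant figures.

ω = 2πf = 8.168e+06 rad/s
X_L = ωL = 129.9 Ω
X_C = 1/(ωC) = 1020 Ω
Net reactance X = X_L − X_C = -890.4 Ω
Z = − j890.4 Ω
|Z| = √(0² + 890.4²) = 890.4 Ω

890.4 Ω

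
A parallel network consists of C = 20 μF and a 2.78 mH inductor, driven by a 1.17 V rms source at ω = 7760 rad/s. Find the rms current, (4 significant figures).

127.3 mA

X_L = ωL = 21.57 Ω
X_C = 1/(ωC) = 6.443 Ω
Parallel: admittances add. Y = 1/(jωL) + jωC
Y = (0 + j0.1088) S
|Y| = 0.1088 S → |Z| = 1/|Y| = 9.187 Ω, ∠Z = −∠Y = -90.00°
I = V/|Z| = 1.17/9.187 = 127.3 mA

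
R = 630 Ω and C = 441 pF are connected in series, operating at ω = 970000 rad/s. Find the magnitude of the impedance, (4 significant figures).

2421 Ω

X_C = 1/(ωC) = 2338 Ω
Z = 630.0 − j2338 Ω
|Z| = √(630.0² + 2338²) = 2421 Ω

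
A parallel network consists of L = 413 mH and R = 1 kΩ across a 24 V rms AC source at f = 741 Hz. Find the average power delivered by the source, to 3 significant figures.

576 mW

ω = 2πf = 4656 rad/s
X_L = ωL = 1920 Ω
Parallel: admittances add. Y = 1/R + 1/(jωL)
Y = (0.00100 − j0.000520) S
|Y| = 0.00113 S → |Z| = 1/|Y| = 887 Ω, ∠Z = −∠Y = 27.5°
I = V/|Z| = 27.1 mA
P = VI cos φ = 24 × 0.0271 × cos(27.5°) = 576 mW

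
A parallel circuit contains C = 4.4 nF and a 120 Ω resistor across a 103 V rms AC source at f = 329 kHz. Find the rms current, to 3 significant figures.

ω = 2πf = 2.067e+06 rad/s
X_C = 1/(ωC) = 110 Ω
Parallel: admittances add. Y = 1/R + jωC
Y = (0.00833 + j0.00910) S
|Y| = 0.0123 S → |Z| = 1/|Y| = 81.1 Ω, ∠Z = −∠Y = -47.5°
I = V/|Z| = 103/81.1 = 1.27 A

1.27 A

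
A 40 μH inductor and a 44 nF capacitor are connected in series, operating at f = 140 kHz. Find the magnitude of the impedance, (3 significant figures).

ω = 2πf = 879600 rad/s
X_L = ωL = 35.2 Ω
X_C = 1/(ωC) = 25.8 Ω
Net reactance X = X_L − X_C = 9.35 Ω
Z = j9.35 Ω
|Z| = √(0² + 9.35²) = 9.35 Ω

9.35 Ω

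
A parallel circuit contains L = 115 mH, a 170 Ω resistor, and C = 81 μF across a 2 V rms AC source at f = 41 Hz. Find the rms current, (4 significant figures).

ω = 2πf = 257.6 rad/s
X_L = ωL = 29.63 Ω
X_C = 1/(ωC) = 47.92 Ω
Parallel: admittances add. Y = 1/R + 1/(jωL) + jωC
Y = (0.005882 − j0.01289) S
|Y| = 0.01417 S → |Z| = 1/|Y| = 70.58 Ω, ∠Z = −∠Y = 65.47°
I = V/|Z| = 2/70.58 = 28.33 mA

28.33 mA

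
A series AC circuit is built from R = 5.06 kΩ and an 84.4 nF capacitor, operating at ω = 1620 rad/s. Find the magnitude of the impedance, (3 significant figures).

X_C = 1/(ωC) = 7310 Ω
Z = 5060 − j7310 Ω
|Z| = √(5060² + 7310²) = 8890 Ω

8890 Ω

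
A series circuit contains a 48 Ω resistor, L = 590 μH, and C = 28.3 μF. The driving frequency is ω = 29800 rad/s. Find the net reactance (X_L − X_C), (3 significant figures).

X_L = ωL = 17.6 Ω
X_C = 1/(ωC) = 1.19 Ω
X = 17.6 − 1.19 = 16.4 Ω

16.4 Ω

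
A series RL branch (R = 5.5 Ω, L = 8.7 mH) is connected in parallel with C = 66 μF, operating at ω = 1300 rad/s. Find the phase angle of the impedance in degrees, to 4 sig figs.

X_L = ωL = 11.31 Ω
X_C = 1/(ωC) = 11.66 Ω
Branch 1 (R+jX_L): Z₁ = 5.500 + j11.31 Ω, |Z₁| = 12.58 Ω
Branch 2 (−jX_C): Z₂ = −j11.66 Ω
Parallel: Z = Z₁Z₂/(Z₁+Z₂), |Z| = 26.60 Ω, ∠Z = -22.34°

-22.34°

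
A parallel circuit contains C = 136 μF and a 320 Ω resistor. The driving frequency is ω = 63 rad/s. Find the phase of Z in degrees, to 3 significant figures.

-70.0°

X_C = 1/(ωC) = 117 Ω
Parallel: admittances add. Y = 1/R + jωC
Y = (0.00313 + j0.00857) S
|Y| = 0.00912 S → |Z| = 1/|Y| = 110 Ω, ∠Z = −∠Y = -70.0°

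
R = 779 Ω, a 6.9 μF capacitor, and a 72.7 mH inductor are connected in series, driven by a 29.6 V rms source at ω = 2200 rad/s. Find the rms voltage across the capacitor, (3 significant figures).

X_L = ωL = 160 Ω
X_C = 1/(ωC) = 65.9 Ω
Net reactance X = X_L − X_C = 94.1 Ω
Z = 779 + j94.1 Ω
|Z| = √(779² + 94.1²) = 785 Ω
I = V/|Z| = 37.7 mA
V_C = I·|Z_C| = 0.0377 × 65.9 = 2.49 V

2.49 V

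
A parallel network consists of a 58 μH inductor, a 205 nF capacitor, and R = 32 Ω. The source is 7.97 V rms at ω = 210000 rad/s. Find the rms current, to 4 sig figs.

X_L = ωL = 12.18 Ω
X_C = 1/(ωC) = 23.23 Ω
Parallel: admittances add. Y = 1/R + 1/(jωL) + jωC
Y = (0.03125 − j0.03905) S
|Y| = 0.05002 S → |Z| = 1/|Y| = 19.99 Ω, ∠Z = −∠Y = 51.33°
I = V/|Z| = 7.97/19.99 = 398.6 mA

398.6 mA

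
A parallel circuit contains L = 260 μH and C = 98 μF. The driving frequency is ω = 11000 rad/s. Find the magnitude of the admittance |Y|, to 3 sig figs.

X_L = ωL = 2.86 Ω
X_C = 1/(ωC) = 0.928 Ω
Parallel: admittances add. Y = 1/(jωL) + jωC
Y = (0 + j0.728) S
|Y| = 0.728 S → |Z| = 1/|Y| = 1.37 Ω, ∠Z = −∠Y = -90.0°

728 mS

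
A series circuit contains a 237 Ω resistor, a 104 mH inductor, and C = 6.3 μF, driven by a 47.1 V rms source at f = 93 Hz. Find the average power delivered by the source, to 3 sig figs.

ω = 2πf = 584.3 rad/s
X_L = ωL = 60.8 Ω
X_C = 1/(ωC) = 272 Ω
Net reactance X = X_L − X_C = -211 Ω
Z = 237 − j211 Ω
|Z| = √(237² + 211²) = 317 Ω
∠Z = arctan(-211/237) = -41.7°
I = V/|Z| = 148 mA
P = VI cos φ = 47.1 × 0.148 × cos(-41.7°) = 5.22 W

5.22 W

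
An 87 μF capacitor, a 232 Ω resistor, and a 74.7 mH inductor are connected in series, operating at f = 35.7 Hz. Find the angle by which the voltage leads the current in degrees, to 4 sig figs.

ω = 2πf = 224.3 rad/s
X_L = ωL = 16.76 Ω
X_C = 1/(ωC) = 51.24 Ω
Net reactance X = X_L − X_C = -34.49 Ω
Z = 232.0 − j34.49 Ω
|Z| = √(232.0² + 34.49²) = 234.5 Ω
∠Z = arctan(-34.49/232.0) = -8.455°

-8.455°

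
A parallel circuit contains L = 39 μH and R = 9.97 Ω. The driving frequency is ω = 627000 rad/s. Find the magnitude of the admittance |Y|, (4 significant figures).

108.3 mS

X_L = ωL = 24.45 Ω
Parallel: admittances add. Y = 1/R + 1/(jωL)
Y = (0.1003 − j0.04089) S
|Y| = 0.1083 S → |Z| = 1/|Y| = 9.232 Ω, ∠Z = −∠Y = 22.18°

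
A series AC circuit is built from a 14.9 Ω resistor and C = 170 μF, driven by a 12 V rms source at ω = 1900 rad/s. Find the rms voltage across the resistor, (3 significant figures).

11.7 V

X_C = 1/(ωC) = 3.10 Ω
Z = 14.9 − j3.10 Ω
|Z| = √(14.9² + 3.10²) = 15.2 Ω
I = V/|Z| = 789 mA
V_R = I·|Z_R| = 0.789 × 14.9 = 11.7 V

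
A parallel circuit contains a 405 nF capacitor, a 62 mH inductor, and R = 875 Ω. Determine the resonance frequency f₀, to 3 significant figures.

ω₀ = 1/√(LC) = 1/√(0.062 × 4.05e-07) = 6311 rad/s
f₀ = ω₀/(2π) = 1.00 kHz

1.00 kHz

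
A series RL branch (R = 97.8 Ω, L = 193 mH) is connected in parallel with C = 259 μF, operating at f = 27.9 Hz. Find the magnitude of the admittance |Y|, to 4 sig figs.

ω = 2πf = 175.3 rad/s
X_L = ωL = 33.83 Ω
X_C = 1/(ωC) = 22.03 Ω
Branch 1 (R+jX_L): Z₁ = 97.80 + j33.83 Ω, |Z₁| = 103.5 Ω
Branch 2 (−jX_C): Z₂ = −j22.03 Ω
Parallel: Z = Z₁Z₂/(Z₁+Z₂), |Z| = 23.14 Ω, ∠Z = -77.80°
|Y| = 1/|Z| = 43.22 mS

43.22 mS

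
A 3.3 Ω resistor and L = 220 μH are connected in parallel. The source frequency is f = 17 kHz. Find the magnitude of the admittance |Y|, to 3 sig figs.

306 mS

ω = 2πf = 106800 rad/s
X_L = ωL = 23.5 Ω
Parallel: admittances add. Y = 1/R + 1/(jωL)
Y = (0.303 − j0.0426) S
|Y| = 0.306 S → |Z| = 1/|Y| = 3.27 Ω, ∠Z = −∠Y = 7.99°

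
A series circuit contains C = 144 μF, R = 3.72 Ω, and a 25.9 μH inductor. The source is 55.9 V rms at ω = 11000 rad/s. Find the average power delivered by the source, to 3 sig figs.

X_L = ωL = 0.285 Ω
X_C = 1/(ωC) = 0.631 Ω
Net reactance X = X_L − X_C = -0.346 Ω
Z = 3.72 − j0.346 Ω
|Z| = √(3.72² + 0.346²) = 3.74 Ω
∠Z = arctan(-0.346/3.72) = -5.32°
I = V/|Z| = 15.0 A
P = VI cos φ = 55.9 × 15.0 × cos(-5.32°) = 833 W

833 W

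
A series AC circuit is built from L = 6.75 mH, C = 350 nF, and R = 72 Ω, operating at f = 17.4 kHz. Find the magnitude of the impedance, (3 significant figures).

715 Ω

ω = 2πf = 109300 rad/s
X_L = ωL = 738 Ω
X_C = 1/(ωC) = 26.1 Ω
Net reactance X = X_L − X_C = 712 Ω
Z = 72.0 + j712 Ω
|Z| = √(72.0² + 712²) = 715 Ω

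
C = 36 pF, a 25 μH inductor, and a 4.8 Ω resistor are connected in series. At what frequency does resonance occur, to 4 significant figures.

ω₀ = 1/√(LC) = 1/√(2.5e-05 × 3.6e-11) = 3.333e+07 rad/s
f₀ = ω₀/(2π) = 5.305 MHz

5.305 MHz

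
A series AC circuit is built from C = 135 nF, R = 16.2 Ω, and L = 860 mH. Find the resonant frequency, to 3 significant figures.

467 Hz

ω₀ = 1/√(LC) = 1/√(0.86 × 1.35e-07) = 2935 rad/s
f₀ = ω₀/(2π) = 467 Hz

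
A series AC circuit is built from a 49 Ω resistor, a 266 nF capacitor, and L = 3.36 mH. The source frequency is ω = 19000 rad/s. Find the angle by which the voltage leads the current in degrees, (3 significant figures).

-69.9°

X_L = ωL = 63.8 Ω
X_C = 1/(ωC) = 198 Ω
Net reactance X = X_L − X_C = -134 Ω
Z = 49.0 − j134 Ω
|Z| = √(49.0² + 134²) = 143 Ω
∠Z = arctan(-134/49.0) = -69.9°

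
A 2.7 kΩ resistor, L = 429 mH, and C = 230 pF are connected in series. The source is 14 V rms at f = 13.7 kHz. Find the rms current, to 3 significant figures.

ω = 2πf = 86080 rad/s
X_L = ωL = 36900 Ω
X_C = 1/(ωC) = 50500 Ω
Net reactance X = X_L − X_C = -13600 Ω
Z = 2700 − j13600 Ω
|Z| = √(2700² + 13600²) = 13800 Ω
I = V/|Z| = 14/13800 = 1.01 mA

1.01 mA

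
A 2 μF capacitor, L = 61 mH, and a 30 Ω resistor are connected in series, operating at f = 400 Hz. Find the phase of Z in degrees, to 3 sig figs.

-56.7°

ω = 2πf = 2513 rad/s
X_L = ωL = 153 Ω
X_C = 1/(ωC) = 199 Ω
Net reactance X = X_L − X_C = -45.6 Ω
Z = 30.0 − j45.6 Ω
|Z| = √(30.0² + 45.6²) = 54.6 Ω
∠Z = arctan(-45.6/30.0) = -56.7°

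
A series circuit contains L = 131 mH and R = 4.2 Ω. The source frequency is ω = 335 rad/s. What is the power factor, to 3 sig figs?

X_L = ωL = 43.9 Ω
Z = 4.20 + j43.9 Ω
|Z| = √(4.20² + 43.9²) = 44.1 Ω
∠Z = arctan(43.9/4.20) = 84.5°
cos φ = cos(84.5°) = 0.0953

0.0953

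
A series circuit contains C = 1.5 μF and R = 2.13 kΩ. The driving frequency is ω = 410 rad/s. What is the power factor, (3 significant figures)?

0.795

X_C = 1/(ωC) = 1630 Ω
Z = 2130 − j1630 Ω
|Z| = √(2130² + 1630²) = 2680 Ω
∠Z = arctan(-1630/2130) = -37.4°
cos φ = cos(-37.4°) = 0.795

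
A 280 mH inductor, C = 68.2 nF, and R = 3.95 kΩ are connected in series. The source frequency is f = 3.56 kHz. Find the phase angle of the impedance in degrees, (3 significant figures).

54.8°

ω = 2πf = 22370 rad/s
X_L = ωL = 6260 Ω
X_C = 1/(ωC) = 656 Ω
Net reactance X = X_L − X_C = 5610 Ω
Z = 3950 + j5610 Ω
|Z| = √(3950² + 5610²) = 6860 Ω
∠Z = arctan(5610/3950) = 54.8°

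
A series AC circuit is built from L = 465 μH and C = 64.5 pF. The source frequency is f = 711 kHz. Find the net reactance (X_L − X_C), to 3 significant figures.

ω = 2πf = 4.467e+06 rad/s
X_L = ωL = 2080 Ω
X_C = 1/(ωC) = 3470 Ω
X = 2080 − 3470 = -1390 Ω

-1390 Ω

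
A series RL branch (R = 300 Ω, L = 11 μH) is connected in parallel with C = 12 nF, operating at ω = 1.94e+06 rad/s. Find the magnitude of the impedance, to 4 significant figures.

42.95 Ω

X_L = ωL = 21.34 Ω
X_C = 1/(ωC) = 42.96 Ω
Branch 1 (R+jX_L): Z₁ = 300.0 + j21.34 Ω, |Z₁| = 300.8 Ω
Branch 2 (−jX_C): Z₂ = −j42.96 Ω
Parallel: Z = Z₁Z₂/(Z₁+Z₂), |Z| = 42.95 Ω, ∠Z = -81.81°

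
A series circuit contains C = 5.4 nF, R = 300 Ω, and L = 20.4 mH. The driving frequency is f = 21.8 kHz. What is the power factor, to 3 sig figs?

0.204

ω = 2πf = 137000 rad/s
X_L = ωL = 2790 Ω
X_C = 1/(ωC) = 1350 Ω
Net reactance X = X_L − X_C = 1440 Ω
Z = 300 + j1440 Ω
|Z| = √(300² + 1440²) = 1470 Ω
∠Z = arctan(1440/300) = 78.2°
cos φ = cos(78.2°) = 0.204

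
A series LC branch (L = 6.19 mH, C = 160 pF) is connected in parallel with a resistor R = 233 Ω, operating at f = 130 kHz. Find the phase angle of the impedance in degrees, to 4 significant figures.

-5.130°

ω = 2πf = 816800 rad/s
X_L = ωL = 5056 Ω
X_C = 1/(ωC) = 7652 Ω
Branch 1: Z₁ = R = 233.0 Ω
Branch 2 (series LC): Z₂ = j(X_L − X_C) = −j2596 Ω
Parallel: Z = Z₁Z₂/(Z₁+Z₂), |Z| = 232.1 Ω, ∠Z = -5.130°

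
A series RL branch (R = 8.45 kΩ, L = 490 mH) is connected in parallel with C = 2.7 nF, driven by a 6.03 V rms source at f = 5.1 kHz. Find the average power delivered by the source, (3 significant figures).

966 μW

ω = 2πf = 32040 rad/s
X_L = ωL = 15700 Ω
X_C = 1/(ωC) = 11600 Ω
Branch 1 (R+jX_L): Z₁ = 8450 + j15700 Ω, |Z₁| = 17800 Ω
Branch 2 (−jX_C): Z₂ = −j11600 Ω
Parallel: Z = Z₁Z₂/(Z₁+Z₂), |Z| = 21900 Ω, ∠Z = -54.4°
I = V/|Z| = 275 μA
P = VI cos φ = 6.03 × 0.000275 × cos(-54.4°) = 966 μW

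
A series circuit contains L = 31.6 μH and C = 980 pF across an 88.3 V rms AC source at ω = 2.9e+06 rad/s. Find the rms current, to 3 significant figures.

339 mA

X_L = ωL = 91.6 Ω
X_C = 1/(ωC) = 352 Ω
Net reactance X = X_L − X_C = -260 Ω
Z = − j260 Ω
|Z| = √(0² + 260²) = 260 Ω
I = V/|Z| = 88.3/260 = 339 mA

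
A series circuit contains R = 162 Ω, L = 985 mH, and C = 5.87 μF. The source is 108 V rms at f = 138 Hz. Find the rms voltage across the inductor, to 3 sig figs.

136 V

ω = 2πf = 867.1 rad/s
X_L = ωL = 854 Ω
X_C = 1/(ωC) = 196 Ω
Net reactance X = X_L − X_C = 658 Ω
Z = 162 + j658 Ω
|Z| = √(162² + 658²) = 677 Ω
I = V/|Z| = 159 mA
V_L = I·|Z_L| = 0.159 × 854 = 136 V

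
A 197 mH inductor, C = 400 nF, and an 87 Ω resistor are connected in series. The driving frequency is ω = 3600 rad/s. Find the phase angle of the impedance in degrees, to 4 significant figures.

9.626°

X_L = ωL = 709.2 Ω
X_C = 1/(ωC) = 694.4 Ω
Net reactance X = X_L − X_C = 14.76 Ω
Z = 87.00 + j14.76 Ω
|Z| = √(87.00² + 14.76²) = 88.24 Ω
∠Z = arctan(14.76/87.00) = 9.626°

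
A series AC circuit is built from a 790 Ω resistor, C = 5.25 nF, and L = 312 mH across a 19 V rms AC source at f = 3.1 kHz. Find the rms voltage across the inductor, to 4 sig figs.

ω = 2πf = 19480 rad/s
X_L = ωL = 6077 Ω
X_C = 1/(ωC) = 9779 Ω
Net reactance X = X_L − X_C = -3702 Ω
Z = 790.0 − j3702 Ω
|Z| = √(790.0² + 3702²) = 3785 Ω
I = V/|Z| = 5.019 mA
V_L = I·|Z_L| = 0.005019 × 6077 = 30.50 V

30.50 V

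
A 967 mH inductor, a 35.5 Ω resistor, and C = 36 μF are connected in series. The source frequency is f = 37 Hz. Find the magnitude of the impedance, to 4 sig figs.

ω = 2πf = 232.5 rad/s
X_L = ωL = 224.8 Ω
X_C = 1/(ωC) = 119.5 Ω
Net reactance X = X_L − X_C = 105.3 Ω
Z = 35.50 + j105.3 Ω
|Z| = √(35.50² + 105.3²) = 111.1 Ω

111.1 Ω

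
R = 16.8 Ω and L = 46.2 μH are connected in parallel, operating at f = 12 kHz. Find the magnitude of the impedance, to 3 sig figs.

3.41 Ω

ω = 2πf = 75400 rad/s
X_L = ωL = 3.48 Ω
Parallel: admittances add. Y = 1/R + 1/(jωL)
Y = (0.0595 − j0.287) S
|Y| = 0.293 S → |Z| = 1/|Y| = 3.41 Ω, ∠Z = −∠Y = 78.3°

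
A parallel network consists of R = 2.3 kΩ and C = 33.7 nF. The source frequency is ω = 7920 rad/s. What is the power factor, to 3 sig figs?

X_C = 1/(ωC) = 3750 Ω
Parallel: admittances add. Y = 1/R + jωC
Y = (0.000435 + j0.000267) S
|Y| = 0.000510 S → |Z| = 1/|Y| = 1960 Ω, ∠Z = −∠Y = -31.5°
cos φ = cos(-31.5°) = 0.852

0.852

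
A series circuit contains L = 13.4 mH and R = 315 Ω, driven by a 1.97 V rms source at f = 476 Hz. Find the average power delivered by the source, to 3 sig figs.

ω = 2πf = 2991 rad/s
X_L = ωL = 40.1 Ω
Z = 315 + j40.1 Ω
|Z| = √(315² + 40.1²) = 318 Ω
∠Z = arctan(40.1/315) = 7.25°
I = V/|Z| = 6.20 mA
P = VI cos φ = 1.97 × 0.00620 × cos(7.25°) = 12.1 mW

12.1 mW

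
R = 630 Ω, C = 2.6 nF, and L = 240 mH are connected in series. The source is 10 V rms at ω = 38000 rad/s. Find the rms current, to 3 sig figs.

8.45 mA

X_L = ωL = 9120 Ω
X_C = 1/(ωC) = 10100 Ω
Net reactance X = X_L − X_C = -1000 Ω
Z = 630 − j1000 Ω
|Z| = √(630² + 1000²) = 1180 Ω
I = V/|Z| = 10/1180 = 8.45 mA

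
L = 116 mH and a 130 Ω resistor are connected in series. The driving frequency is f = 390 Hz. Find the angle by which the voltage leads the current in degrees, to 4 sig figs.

ω = 2πf = 2450 rad/s
X_L = ωL = 284.3 Ω
Z = 130.0 + j284.3 Ω
|Z| = √(130.0² + 284.3²) = 312.6 Ω
∠Z = arctan(284.3/130.0) = 65.42°

65.42°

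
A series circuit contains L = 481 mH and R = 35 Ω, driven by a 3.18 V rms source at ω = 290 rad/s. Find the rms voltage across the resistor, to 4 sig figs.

0.7739 V

X_L = ωL = 139.5 Ω
Z = 35.00 + j139.5 Ω
|Z| = √(35.00² + 139.5²) = 143.8 Ω
I = V/|Z| = 22.11 mA
V_R = I·|Z_R| = 0.02211 × 35.00 = 0.7739 V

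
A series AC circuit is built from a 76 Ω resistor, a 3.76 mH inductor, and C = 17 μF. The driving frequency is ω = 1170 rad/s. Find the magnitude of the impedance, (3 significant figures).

X_L = ωL = 4.40 Ω
X_C = 1/(ωC) = 50.3 Ω
Net reactance X = X_L − X_C = -45.9 Ω
Z = 76.0 − j45.9 Ω
|Z| = √(76.0² + 45.9²) = 88.8 Ω

88.8 Ω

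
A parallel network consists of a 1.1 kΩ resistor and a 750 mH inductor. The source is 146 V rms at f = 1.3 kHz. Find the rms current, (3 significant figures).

ω = 2πf = 8168 rad/s
X_L = ωL = 6130 Ω
Parallel: admittances add. Y = 1/R + 1/(jωL)
Y = (0.000909 − j0.000163) S
|Y| = 0.000924 S → |Z| = 1/|Y| = 1080 Ω, ∠Z = −∠Y = 10.2°
I = V/|Z| = 146/1080 = 135 mA

135 mA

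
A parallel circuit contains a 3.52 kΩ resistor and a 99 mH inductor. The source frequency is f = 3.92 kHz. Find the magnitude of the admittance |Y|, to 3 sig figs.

499 μS

ω = 2πf = 24630 rad/s
X_L = ωL = 2440 Ω
Parallel: admittances add. Y = 1/R + 1/(jωL)
Y = (0.000284 − j0.000410) S
|Y| = 0.000499 S → |Z| = 1/|Y| = 2000 Ω, ∠Z = −∠Y = 55.3°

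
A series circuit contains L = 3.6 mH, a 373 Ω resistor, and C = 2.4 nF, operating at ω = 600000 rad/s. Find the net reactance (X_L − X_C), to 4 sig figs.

1466 Ω

X_L = ωL = 2160 Ω
X_C = 1/(ωC) = 694.4 Ω
X = 2160 − 694.4 = 1466 Ω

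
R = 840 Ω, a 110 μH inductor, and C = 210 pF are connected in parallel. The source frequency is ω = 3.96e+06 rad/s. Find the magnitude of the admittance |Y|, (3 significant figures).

X_L = ωL = 436 Ω
X_C = 1/(ωC) = 1200 Ω
Parallel: admittances add. Y = 1/R + 1/(jωL) + jωC
Y = (0.00119 − j0.00146) S
|Y| = 0.00189 S → |Z| = 1/|Y| = 530 Ω, ∠Z = −∠Y = 50.9°

1.89 mS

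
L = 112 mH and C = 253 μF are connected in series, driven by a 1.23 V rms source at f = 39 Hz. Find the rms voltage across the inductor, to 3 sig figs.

ω = 2πf = 245.0 rad/s
X_L = ωL = 27.4 Ω
X_C = 1/(ωC) = 16.1 Ω
Net reactance X = X_L − X_C = 11.3 Ω
Z = j11.3 Ω
|Z| = √(0² + 11.3²) = 11.3 Ω
I = V/|Z| = 109 mA
V_L = I·|Z_L| = 0.109 × 27.4 = 2.98 V

2.98 V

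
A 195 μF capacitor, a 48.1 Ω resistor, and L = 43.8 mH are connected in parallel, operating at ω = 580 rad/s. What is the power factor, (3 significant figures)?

0.271

X_L = ωL = 25.4 Ω
X_C = 1/(ωC) = 8.84 Ω
Parallel: admittances add. Y = 1/R + 1/(jωL) + jωC
Y = (0.0208 + j0.0737) S
|Y| = 0.0766 S → |Z| = 1/|Y| = 13.1 Ω, ∠Z = −∠Y = -74.3°
cos φ = cos(-74.3°) = 0.271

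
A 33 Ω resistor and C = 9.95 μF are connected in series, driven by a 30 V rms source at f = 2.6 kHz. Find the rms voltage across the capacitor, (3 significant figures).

5.50 V

ω = 2πf = 16340 rad/s
X_C = 1/(ωC) = 6.15 Ω
Z = 33.0 − j6.15 Ω
|Z| = √(33.0² + 6.15²) = 33.6 Ω
I = V/|Z| = 894 mA
V_C = I·|Z_C| = 0.894 × 6.15 = 5.50 V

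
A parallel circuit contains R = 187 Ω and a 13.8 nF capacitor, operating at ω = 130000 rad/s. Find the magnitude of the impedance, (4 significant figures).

177.3 Ω

X_C = 1/(ωC) = 557.4 Ω
Parallel: admittances add. Y = 1/R + jωC
Y = (0.005348 + j0.001794) S
|Y| = 0.005640 S → |Z| = 1/|Y| = 177.3 Ω, ∠Z = −∠Y = -18.55°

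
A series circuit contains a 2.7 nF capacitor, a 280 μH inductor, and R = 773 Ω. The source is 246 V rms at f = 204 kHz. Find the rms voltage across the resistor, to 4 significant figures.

245.0 V

ω = 2πf = 1.282e+06 rad/s
X_L = ωL = 358.9 Ω
X_C = 1/(ωC) = 289.0 Ω
Net reactance X = X_L − X_C = 69.94 Ω
Z = 773.0 + j69.94 Ω
|Z| = √(773.0² + 69.94²) = 776.2 Ω
I = V/|Z| = 316.9 mA
V_R = I·|Z_R| = 0.3169 × 773.0 = 245.0 V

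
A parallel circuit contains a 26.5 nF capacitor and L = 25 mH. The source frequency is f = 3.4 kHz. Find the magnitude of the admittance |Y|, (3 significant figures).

1.31 mS

ω = 2πf = 21360 rad/s
X_L = ωL = 534 Ω
X_C = 1/(ωC) = 1770 Ω
Parallel: admittances add. Y = 1/(jωL) + jωC
Y = (0 − j0.00131) S
|Y| = 0.00131 S → |Z| = 1/|Y| = 766 Ω, ∠Z = −∠Y = 90.0°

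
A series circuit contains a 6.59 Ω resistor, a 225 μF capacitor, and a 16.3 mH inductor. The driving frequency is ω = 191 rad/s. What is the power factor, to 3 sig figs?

0.311

X_L = ωL = 3.11 Ω
X_C = 1/(ωC) = 23.3 Ω
Net reactance X = X_L − X_C = -20.2 Ω
Z = 6.59 − j20.2 Ω
|Z| = √(6.59² + 20.2²) = 21.2 Ω
∠Z = arctan(-20.2/6.59) = -71.9°
cos φ = cos(-71.9°) = 0.311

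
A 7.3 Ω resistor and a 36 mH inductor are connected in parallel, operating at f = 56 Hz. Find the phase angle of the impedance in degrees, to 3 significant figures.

30.0°

ω = 2πf = 351.9 rad/s
X_L = ωL = 12.7 Ω
Parallel: admittances add. Y = 1/R + 1/(jωL)
Y = (0.137 − j0.0789) S
|Y| = 0.158 S → |Z| = 1/|Y| = 6.32 Ω, ∠Z = −∠Y = 30.0°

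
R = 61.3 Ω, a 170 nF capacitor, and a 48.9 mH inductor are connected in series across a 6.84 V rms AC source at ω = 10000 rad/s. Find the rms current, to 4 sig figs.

X_L = ωL = 489.0 Ω
X_C = 1/(ωC) = 588.2 Ω
Net reactance X = X_L − X_C = -99.24 Ω
Z = 61.30 − j99.24 Ω
|Z| = √(61.30² + 99.24²) = 116.6 Ω
I = V/|Z| = 6.84/116.6 = 58.64 mA

58.64 mA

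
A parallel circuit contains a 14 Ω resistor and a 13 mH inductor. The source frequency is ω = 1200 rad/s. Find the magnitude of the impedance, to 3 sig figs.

X_L = ωL = 15.6 Ω
Parallel: admittances add. Y = 1/R + 1/(jωL)
Y = (0.0714 − j0.0641) S
|Y| = 0.0960 S → |Z| = 1/|Y| = 10.4 Ω, ∠Z = −∠Y = 41.9°

10.4 Ω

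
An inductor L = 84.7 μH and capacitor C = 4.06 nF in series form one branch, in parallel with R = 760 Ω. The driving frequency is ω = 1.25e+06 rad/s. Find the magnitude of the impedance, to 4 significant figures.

90.52 Ω

X_L = ωL = 105.9 Ω
X_C = 1/(ωC) = 197.0 Ω
Branch 1: Z₁ = R = 760.0 Ω
Branch 2 (series LC): Z₂ = j(X_L − X_C) = −j91.17 Ω
Parallel: Z = Z₁Z₂/(Z₁+Z₂), |Z| = 90.52 Ω, ∠Z = -83.16°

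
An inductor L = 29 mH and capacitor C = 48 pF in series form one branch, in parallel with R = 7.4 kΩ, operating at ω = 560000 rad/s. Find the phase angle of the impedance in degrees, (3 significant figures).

-19.4°

X_L = ωL = 16200 Ω
X_C = 1/(ωC) = 37200 Ω
Branch 1: Z₁ = R = 7400 Ω
Branch 2 (series LC): Z₂ = j(X_L − X_C) = −j21000 Ω
Parallel: Z = Z₁Z₂/(Z₁+Z₂), |Z| = 6980 Ω, ∠Z = -19.4°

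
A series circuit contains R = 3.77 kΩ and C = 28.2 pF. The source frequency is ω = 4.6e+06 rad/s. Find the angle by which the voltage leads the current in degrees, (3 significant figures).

-63.9°

X_C = 1/(ωC) = 7710 Ω
Z = 3770 − j7710 Ω
|Z| = √(3770² + 7710²) = 8580 Ω
∠Z = arctan(-7710/3770) = -63.9°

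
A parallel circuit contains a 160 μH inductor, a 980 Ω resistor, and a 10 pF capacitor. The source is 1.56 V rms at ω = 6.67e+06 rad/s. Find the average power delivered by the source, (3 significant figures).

2.48 mW

X_L = ωL = 1070 Ω
X_C = 1/(ωC) = 15000 Ω
Parallel: admittances add. Y = 1/R + 1/(jωL) + jωC
Y = (0.00102 − j0.000870) S
|Y| = 0.00134 S → |Z| = 1/|Y| = 746 Ω, ∠Z = −∠Y = 40.5°
I = V/|Z| = 2.09 mA
P = VI cos φ = 1.56 × 0.00209 × cos(40.5°) = 2.48 mW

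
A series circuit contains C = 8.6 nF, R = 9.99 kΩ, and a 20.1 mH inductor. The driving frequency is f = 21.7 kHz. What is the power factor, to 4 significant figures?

0.9826

ω = 2πf = 136300 rad/s
X_L = ωL = 2741 Ω
X_C = 1/(ωC) = 852.8 Ω
Net reactance X = X_L − X_C = 1888 Ω
Z = 9990 + j1888 Ω
|Z| = √(9990² + 1888²) = 10170 Ω
∠Z = arctan(1888/9990) = 10.70°
cos φ = cos(10.70°) = 0.9826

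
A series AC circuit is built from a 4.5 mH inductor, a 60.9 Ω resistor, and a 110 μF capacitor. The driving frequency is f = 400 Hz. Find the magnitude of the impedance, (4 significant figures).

61.38 Ω

ω = 2πf = 2513 rad/s
X_L = ωL = 11.31 Ω
X_C = 1/(ωC) = 3.617 Ω
Net reactance X = X_L − X_C = 7.693 Ω
Z = 60.90 + j7.693 Ω
|Z| = √(60.90² + 7.693²) = 61.38 Ω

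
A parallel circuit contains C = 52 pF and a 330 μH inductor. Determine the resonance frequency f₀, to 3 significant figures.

1.21 MHz

ω₀ = 1/√(LC) = 1/√(0.00033 × 5.2e-11) = 7.634e+06 rad/s
f₀ = ω₀/(2π) = 1.21 MHz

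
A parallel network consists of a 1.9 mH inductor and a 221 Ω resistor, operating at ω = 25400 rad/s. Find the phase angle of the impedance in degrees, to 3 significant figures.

X_L = ωL = 48.3 Ω
Parallel: admittances add. Y = 1/R + 1/(jωL)
Y = (0.00452 − j0.0207) S
|Y| = 0.0212 S → |Z| = 1/|Y| = 47.1 Ω, ∠Z = −∠Y = 77.7°

77.7°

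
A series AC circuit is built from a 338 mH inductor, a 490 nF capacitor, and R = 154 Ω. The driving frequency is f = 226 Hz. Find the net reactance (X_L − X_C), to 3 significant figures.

ω = 2πf = 1420 rad/s
X_L = ωL = 480 Ω
X_C = 1/(ωC) = 1440 Ω
X = 480 − 1440 = -957 Ω

-957 Ω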